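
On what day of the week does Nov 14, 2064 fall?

Friday

January 1, 2064 is a Tuesday.
Jan 1, 2064 → Feb 1, 2064: 31 days (January has 31).
Feb 1, 2064 → Mar 1, 2064: 29 days (February has 29).
Mar 1, 2064 → Apr 1, 2064: 31 days (March has 31).
Apr 1, 2064 → May 1, 2064: 30 days (April has 30).
May 1, 2064 → Jun 1, 2064: 31 days (May has 31).
Jun 1, 2064 → Jul 1, 2064: 30 days (June has 30).
Jul 1, 2064 → Aug 1, 2064: 31 days (July has 31).
Aug 1, 2064 → Sep 1, 2064: 31 days (August has 31).
Sep 1, 2064 → Oct 1, 2064: 30 days (September has 30).
Oct 1, 2064 → Nov 1, 2064: 31 days (October has 31).
Nov 1, 2064 → Nov 14, 2064: 13 days.
Total: 318 days.
318 mod 7 = 3, so Tuesday + 3 = Friday.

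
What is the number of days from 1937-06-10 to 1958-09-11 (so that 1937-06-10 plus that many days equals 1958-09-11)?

7763

Jun 10, 1937 → Jun 10, 1938: 365 days.
Jun 10, 1938 → Jun 10, 1939: 365 days.
Jun 10, 1939 → Jun 10, 1940: 366 days (Feb 29, 1940 is in that span).
Jun 10, 1940 → Jun 10, 1941: 365 days.
Jun 10, 1941 → Jun 10, 1942: 365 days.
Jun 10, 1942 → Jun 10, 1943: 365 days.
Jun 10, 1943 → Jun 10, 1944: 366 days (Feb 29, 1944 is in that span).
Jun 10, 1944 → Jun 10, 1945: 365 days.
Jun 10, 1945 → Jun 10, 1946: 365 days.
Jun 10, 1946 → Jun 10, 1947: 365 days.
Jun 10, 1947 → Jun 10, 1948: 366 days (Feb 29, 1948 is in that span).
Jun 10, 1948 → Jun 10, 1949: 365 days.
Jun 10, 1949 → Jun 10, 1950: 365 days.
Jun 10, 1950 → Jun 10, 1951: 365 days.
Jun 10, 1951 → Jun 10, 1952: 366 days (Feb 29, 1952 is in that span).
Jun 10, 1952 → Jun 10, 1953: 365 days.
Jun 10, 1953 → Jun 10, 1954: 365 days.
Jun 10, 1954 → Jun 10, 1955: 365 days.
Jun 10, 1955 → Jun 10, 1956: 366 days (Feb 29, 1956 is in that span).
Jun 10, 1956 → Jun 10, 1957: 365 days.
Jun 10, 1957 → Jun 10, 1958: 365 days.
Jun 10, 1958 → Jul 10, 1958: 30 days (June has 30).
Jul 10, 1958 → Aug 10, 1958: 31 days (July has 31).
Aug 10, 1958 → Sep 10, 1958: 31 days (August has 31).
Sep 10, 1958 → Sep 11, 1958: 1 days.
Total: 7763 days.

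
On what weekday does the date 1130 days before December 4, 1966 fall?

Dec 4, 1966 is a Sunday.
1130 mod 7 = 3, so 1130 days before a Sunday is Sunday − 3 = Thursday.

Thursday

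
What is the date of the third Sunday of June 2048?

June 21, 2048

June 1, 2048 is a Monday.
The first Sunday is therefore June 7 (6 days later).
The third Sunday is 7 + 2×7 = June 21.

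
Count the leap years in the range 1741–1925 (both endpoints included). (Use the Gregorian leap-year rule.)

44

Multiples of 4 in [1741,1925]: 46.
Of those, multiples of 100: 2 (not leap unless ÷400).
Multiples of 400: 0.
Leap years = 46 − 2 + 0 = 44.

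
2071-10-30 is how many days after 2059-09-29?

4414

Sep 29, 2059 → Sep 29, 2060: 366 days (Feb 29, 2060 is in that span).
Sep 29, 2060 → Sep 29, 2061: 365 days.
Sep 29, 2061 → Sep 29, 2062: 365 days.
Sep 29, 2062 → Sep 29, 2063: 365 days.
Sep 29, 2063 → Sep 29, 2064: 366 days (Feb 29, 2064 is in that span).
Sep 29, 2064 → Sep 29, 2065: 365 days.
Sep 29, 2065 → Sep 29, 2066: 365 days.
Sep 29, 2066 → Sep 29, 2067: 365 days.
Sep 29, 2067 → Sep 29, 2068: 366 days (Feb 29, 2068 is in that span).
Sep 29, 2068 → Sep 29, 2069: 365 days.
Sep 29, 2069 → Sep 29, 2070: 365 days.
Sep 29, 2070 → Oct 29, 2070: 30 days (September has 30).
Oct 29, 2070 → Nov 29, 2070: 31 days (October has 31).
Nov 29, 2070 → Dec 29, 2070: 30 days (November has 30).
Dec 29, 2070 → Jan 29, 2071: 31 days (December has 31).
Jan 29, 2071 → Feb 28, 2071: 30 days (January has 31).
Feb 28, 2071 → Mar 28, 2071: 28 days (February has 28).
Mar 28, 2071 → Apr 28, 2071: 31 days (March has 31).
Apr 28, 2071 → May 28, 2071: 30 days (April has 30).
May 28, 2071 → Jun 28, 2071: 31 days (May has 31).
Jun 28, 2071 → Jul 28, 2071: 30 days (June has 30).
Jul 28, 2071 → Aug 28, 2071: 31 days (July has 31).
Aug 28, 2071 → Sep 28, 2071: 31 days (August has 31).
Sep 28, 2071 → Oct 28, 2071: 30 days (September has 30).
Oct 28, 2071 → Oct 30, 2071: 2 days.
Total: 4414 days.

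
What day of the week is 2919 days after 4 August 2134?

Wednesday

First find the weekday of Aug 4, 2134. Doomsday rule: the anchor day for the 2100s is Sunday. For year 34: 34÷12 = 2 r 10, and 10÷4 = 2, so 2+10+2 = 14.
Sunday + 14 ≡ Sunday — that's 2134's doomsday.
In August the doomsday date is Aug 8.
Aug 4 is 4 days before Aug 8; 4 mod 7 = 4, so Sunday − 4 = Wednesday.
2919 mod 7 = 0, so 2919 days after a Wednesday is Wednesday + 0 = Wednesday.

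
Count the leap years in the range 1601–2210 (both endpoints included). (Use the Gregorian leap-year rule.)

Multiples of 4 in [1601,2210]: 152.
Of those, multiples of 100: 6 (not leap unless ÷400).
Multiples of 400: 1.
Leap years = 152 − 6 + 1 = 147.

147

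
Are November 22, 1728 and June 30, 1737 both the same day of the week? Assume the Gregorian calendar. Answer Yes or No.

From Nov 22, 1728 to Jun 30, 1737 is 3142 days.
3142 mod 7 = 6, so they are different weekdays.
(Nov 22, 1728 is a Monday; Jun 30, 1737 is a Sunday.)

No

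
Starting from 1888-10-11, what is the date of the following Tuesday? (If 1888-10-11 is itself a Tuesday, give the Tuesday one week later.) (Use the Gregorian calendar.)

Oct 11, 1888 is a Thursday.
From Thursday to the next Tuesday is 5 days.
Oct 11, 1888 + 5 = Oct 16, 1888.

October 16, 1888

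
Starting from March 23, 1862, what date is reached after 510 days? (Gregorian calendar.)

August 15, 1863

+365 (one year) → Mar 23, 1863 (145 left).
Mar has 31 days: +9 → Apr 1, 1863 (136 left).
Apr has 30 days: +30 → May 1, 1863 (106 left).
May has 31 days: +31 → Jun 1, 1863 (75 left).
Jun has 30 days: +30 → Jul 1, 1863 (45 left).
Jul has 31 days: +31 → Aug 1, 1863 (14 left).
+14 → Aug 15, 1863.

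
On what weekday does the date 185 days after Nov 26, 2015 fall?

Sunday

First find the weekday of Nov 26, 2015. Doomsday rule: the anchor day for the 2000s is Tuesday. For year 15: 15÷12 = 1 r 3, and 3÷4 = 0, so 1+3+0 = 4.
Tuesday + 4 ≡ Saturday — that's 2015's doomsday.
In November the doomsday date is Nov 7.
Nov 26 is 19 days after Nov 7; 19 mod 7 = 5, so Saturday + 5 = Thursday.
185 mod 7 = 3, so 185 days after a Thursday is Thursday + 3 = Sunday.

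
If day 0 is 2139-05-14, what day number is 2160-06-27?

7715

May 14, 2139 → May 14, 2140: 366 days (Feb 29, 2140 is in that span).
May 14, 2140 → May 14, 2141: 365 days.
May 14, 2141 → May 14, 2142: 365 days.
May 14, 2142 → May 14, 2143: 365 days.
May 14, 2143 → May 14, 2144: 366 days (Feb 29, 2144 is in that span).
May 14, 2144 → May 14, 2145: 365 days.
May 14, 2145 → May 14, 2146: 365 days.
May 14, 2146 → May 14, 2147: 365 days.
May 14, 2147 → May 14, 2148: 366 days (Feb 29, 2148 is in that span).
May 14, 2148 → May 14, 2149: 365 days.
May 14, 2149 → May 14, 2150: 365 days.
May 14, 2150 → May 14, 2151: 365 days.
May 14, 2151 → May 14, 2152: 366 days (Feb 29, 2152 is in that span).
May 14, 2152 → May 14, 2153: 365 days.
May 14, 2153 → May 14, 2154: 365 days.
May 14, 2154 → May 14, 2155: 365 days.
May 14, 2155 → May 14, 2156: 366 days (Feb 29, 2156 is in that span).
May 14, 2156 → May 14, 2157: 365 days.
May 14, 2157 → May 14, 2158: 365 days.
May 14, 2158 → May 14, 2159: 365 days.
May 14, 2159 → May 14, 2160: 366 days (Feb 29, 2160 is in that span).
May 14, 2160 → Jun 14, 2160: 31 days (May has 31).
Jun 14, 2160 → Jun 27, 2160: 13 days.
Total: 7715 days.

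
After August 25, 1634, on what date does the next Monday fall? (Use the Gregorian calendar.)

August 28, 1634

Aug 25, 1634 is a Friday.
From Friday to the next Monday is 3 days.
Aug 25, 1634 + 3 = Aug 28, 1634.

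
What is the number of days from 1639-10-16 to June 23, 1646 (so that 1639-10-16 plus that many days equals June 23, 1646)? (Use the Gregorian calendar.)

2442

Oct 16, 1639 → Oct 16, 1640: 366 days (Feb 29, 1640 is in that span).
Oct 16, 1640 → Oct 16, 1641: 365 days.
Oct 16, 1641 → Oct 16, 1642: 365 days.
Oct 16, 1642 → Oct 16, 1643: 365 days.
Oct 16, 1643 → Oct 16, 1644: 366 days (Feb 29, 1644 is in that span).
Oct 16, 1644 → Oct 16, 1645: 365 days.
Oct 16, 1645 → Nov 16, 1645: 31 days (October has 31).
Nov 16, 1645 → Dec 16, 1645: 30 days (November has 30).
Dec 16, 1645 → Jan 16, 1646: 31 days (December has 31).
Jan 16, 1646 → Feb 16, 1646: 31 days (January has 31).
Feb 16, 1646 → Mar 16, 1646: 28 days (February has 28).
Mar 16, 1646 → Apr 16, 1646: 31 days (March has 31).
Apr 16, 1646 → May 16, 1646: 30 days (April has 30).
May 16, 1646 → Jun 16, 1646: 31 days (May has 31).
Jun 16, 1646 → Jun 23, 1646: 7 days.
Total: 2442 days.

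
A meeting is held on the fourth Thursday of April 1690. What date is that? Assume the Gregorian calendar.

April 1, 1690 is a Saturday.
The first Thursday is therefore April 6 (5 days later).
The fourth Thursday is 6 + 3×7 = April 27.

April 27, 1690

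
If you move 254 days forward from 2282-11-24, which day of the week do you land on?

Sunday

First find the weekday of Nov 24, 2282. Doomsday rule: the anchor day for the 2200s is Friday. For year 82: 82÷12 = 6 r 10, and 10÷4 = 2, so 6+10+2 = 18.
Friday + 18 ≡ Tuesday — that's 2282's doomsday.
In November the doomsday date is Nov 7.
Nov 24 is 17 days after Nov 7; 17 mod 7 = 3, so Tuesday + 3 = Friday.
254 mod 7 = 2, so 254 days after a Friday is Friday + 2 = Sunday.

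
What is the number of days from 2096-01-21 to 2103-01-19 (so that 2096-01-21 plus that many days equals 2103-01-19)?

Jan 21, 2096 → Jan 21, 2097: 366 days (Feb 29, 2096 is in that span).
Jan 21, 2097 → Jan 21, 2098: 365 days.
Jan 21, 2098 → Jan 21, 2099: 365 days.
Jan 21, 2099 → Jan 21, 2100: 365 days.
Jan 21, 2100 → Jan 21, 2101: 365 days.
Jan 21, 2101 → Jan 21, 2102: 365 days.
Jan 21, 2102 → Feb 21, 2102: 31 days (January has 31).
Feb 21, 2102 → Mar 21, 2102: 28 days (February has 28).
Mar 21, 2102 → Apr 21, 2102: 31 days (March has 31).
Apr 21, 2102 → May 21, 2102: 30 days (April has 30).
May 21, 2102 → Jun 21, 2102: 31 days (May has 31).
Jun 21, 2102 → Jul 21, 2102: 30 days (June has 30).
Jul 21, 2102 → Aug 21, 2102: 31 days (July has 31).
Aug 21, 2102 → Sep 21, 2102: 31 days (August has 31).
Sep 21, 2102 → Oct 21, 2102: 30 days (September has 30).
Oct 21, 2102 → Nov 21, 2102: 31 days (October has 31).
Nov 21, 2102 → Dec 21, 2102: 30 days (November has 30).
Dec 21, 2102 → Jan 19, 2103: 29 days.
Total: 2554 days.

2554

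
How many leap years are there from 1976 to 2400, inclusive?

Multiples of 4 in [1976,2400]: 107.
Of those, multiples of 100: 5 (not leap unless ÷400).
Multiples of 400: 2.
Leap years = 107 − 5 + 2 = 104.

104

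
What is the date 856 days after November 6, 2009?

+365 (one year) → Nov 6, 2010 (491 left).
+365 (one year) → Nov 6, 2011 (126 left).
Nov has 30 days: +25 → Dec 1, 2011 (101 left).
Dec has 31 days: +31 → Jan 1, 2012 (70 left).
Jan has 31 days: +31 → Feb 1, 2012 (39 left).
Feb has 29 days: +29 → Mar 1, 2012 (10 left).
+10 → Mar 11, 2012.

March 11, 2012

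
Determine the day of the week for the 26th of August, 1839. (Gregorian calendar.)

Monday

Doomsday rule: the anchor day for the 1800s is Friday. For year 39: 39÷12 = 3 r 3, and 3÷4 = 0, so 3+3+0 = 6.
Friday + 6 ≡ Thursday — that's 1839's doomsday.
In August the doomsday date is Aug 8.
Aug 26 is 18 days after Aug 8; 18 mod 7 = 4, so Thursday + 4 = Monday.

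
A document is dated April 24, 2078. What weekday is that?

Doomsday rule: the anchor day for the 2000s is Tuesday. For year 78: 78÷12 = 6 r 6, and 6÷4 = 1, so 6+6+1 = 13.
Tuesday + 13 ≡ Monday — that's 2078's doomsday.
In April the doomsday date is Apr 4.
Apr 24 is 20 days after Apr 4; 20 mod 7 = 6, so Monday + 6 = Sunday.

Sunday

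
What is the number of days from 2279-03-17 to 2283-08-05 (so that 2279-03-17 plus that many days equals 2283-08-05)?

1602

Mar 17, 2279 → Mar 17, 2280: 366 days (Feb 29, 2280 is in that span).
Mar 17, 2280 → Mar 17, 2281: 365 days.
Mar 17, 2281 → Mar 17, 2282: 365 days.
Mar 17, 2282 → Mar 17, 2283: 365 days.
Mar 17, 2283 → Apr 17, 2283: 31 days (March has 31).
Apr 17, 2283 → May 17, 2283: 30 days (April has 30).
May 17, 2283 → Jun 17, 2283: 31 days (May has 31).
Jun 17, 2283 → Jul 17, 2283: 30 days (June has 30).
Jul 17, 2283 → Aug 5, 2283: 19 days.
Total: 1602 days.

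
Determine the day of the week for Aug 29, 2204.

Doomsday rule: the anchor day for the 2200s is Friday. For year 04: 4÷12 = 0 r 4, and 4÷4 = 1, so 0+4+1 = 5.
Friday + 5 ≡ Wednesday — that's 2204's doomsday.
In August the doomsday date is Aug 8.
Aug 29 is 21 days after Aug 8; 21 mod 7 = 0, so Wednesday + 0 = Wednesday.

Wednesday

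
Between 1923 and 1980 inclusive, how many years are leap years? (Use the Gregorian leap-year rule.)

15

Multiples of 4 in [1923,1980]: 15.
Of those, multiples of 100: 0 (not leap unless ÷400).
Multiples of 400: 0.
Leap years = 15 − 0 + 0 = 15.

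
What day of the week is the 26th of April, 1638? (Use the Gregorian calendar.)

Doomsday rule: the anchor day for the 1600s is Tuesday. For year 38: 38÷12 = 3 r 2, and 2÷4 = 0, so 3+2+0 = 5.
Tuesday + 5 ≡ Sunday — that's 1638's doomsday.
In April the doomsday date is Apr 4.
Apr 26 is 22 days after Apr 4; 22 mod 7 = 1, so Sunday + 1 = Monday.

Monday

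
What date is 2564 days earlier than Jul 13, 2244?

−366 (one year; includes Feb 29, 2244) → Jul 13, 2243 (2198 left).
−365 (one year) → Jul 13, 2242 (1833 left).
−365 (one year) → Jul 13, 2241 (1468 left).
−365 (one year) → Jul 13, 2240 (1103 left).
−366 (one year; includes Feb 29, 2240) → Jul 13, 2239 (737 left).
−365 (one year) → Jul 13, 2238 (372 left).
−13 → Jun 30, 2238 (end of Jun, 30 days; 359 left).
−30 → May 31, 2238 (end of May, 31 days; 329 left).
−31 → Apr 30, 2238 (end of Apr, 30 days; 298 left).
−30 → Mar 31, 2238 (end of Mar, 31 days; 268 left).
−31 → Feb 28, 2238 (end of Feb, 28 days; 237 left).
−28 → Jan 31, 2238 (end of Jan, 31 days; 209 left).
−31 → Dec 31, 2237 (end of Dec, 31 days; 178 left).
−31 → Nov 30, 2237 (end of Nov, 30 days; 147 left).
−30 → Oct 31, 2237 (end of Oct, 31 days; 117 left).
−31 → Sep 30, 2237 (end of Sep, 30 days; 86 left).
−30 → Aug 31, 2237 (end of Aug, 31 days; 56 left).
−31 → Jul 31, 2237 (end of Jul, 31 days; 25 left).
−25 → Jul 6, 2237.

July 6, 2237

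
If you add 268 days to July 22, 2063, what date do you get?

April 15, 2064

Jul has 31 days: +10 → Aug 1, 2063 (258 left).
Aug has 31 days: +31 → Sep 1, 2063 (227 left).
Sep has 30 days: +30 → Oct 1, 2063 (197 left).
Oct has 31 days: +31 → Nov 1, 2063 (166 left).
Nov has 30 days: +30 → Dec 1, 2063 (136 left).
Dec has 31 days: +31 → Jan 1, 2064 (105 left).
Jan has 31 days: +31 → Feb 1, 2064 (74 left).
Feb has 29 days: +29 → Mar 1, 2064 (45 left).
Mar has 31 days: +31 → Apr 1, 2064 (14 left).
+14 → Apr 15, 2064.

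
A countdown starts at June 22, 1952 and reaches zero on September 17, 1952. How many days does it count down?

Jun 22, 1952 → Jul 22, 1952: 30 days (June has 30).
Jul 22, 1952 → Aug 22, 1952: 31 days (July has 31).
Aug 22, 1952 → Sep 17, 1952: 26 days.
Total: 87 days.

87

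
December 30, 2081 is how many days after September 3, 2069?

Sep 3, 2069 → Sep 3, 2070: 365 days.
Sep 3, 2070 → Sep 3, 2071: 365 days.
Sep 3, 2071 → Sep 3, 2072: 366 days (Feb 29, 2072 is in that span).
Sep 3, 2072 → Sep 3, 2073: 365 days.
Sep 3, 2073 → Sep 3, 2074: 365 days.
Sep 3, 2074 → Sep 3, 2075: 365 days.
Sep 3, 2075 → Sep 3, 2076: 366 days (Feb 29, 2076 is in that span).
Sep 3, 2076 → Sep 3, 2077: 365 days.
Sep 3, 2077 → Sep 3, 2078: 365 days.
Sep 3, 2078 → Sep 3, 2079: 365 days.
Sep 3, 2079 → Sep 3, 2080: 366 days (Feb 29, 2080 is in that span).
Sep 3, 2080 → Sep 3, 2081: 365 days.
Sep 3, 2081 → Oct 3, 2081: 30 days (September has 30).
Oct 3, 2081 → Nov 3, 2081: 31 days (October has 31).
Nov 3, 2081 → Dec 3, 2081: 30 days (November has 30).
Dec 3, 2081 → Dec 30, 2081: 27 days.
Total: 4501 days.

4501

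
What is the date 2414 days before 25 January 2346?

June 17, 2339

−365 (one year) → Jan 25, 2345 (2049 left).
−366 (one year; includes Feb 29, 2344) → Jan 25, 2344 (1683 left).
−365 (one year) → Jan 25, 2343 (1318 left).
−365 (one year) → Jan 25, 2342 (953 left).
−365 (one year) → Jan 25, 2341 (588 left).
−366 (one year; includes Feb 29, 2340) → Jan 25, 2340 (222 left).
−25 → Dec 31, 2339 (end of Dec, 31 days; 197 left).
−31 → Nov 30, 2339 (end of Nov, 30 days; 166 left).
−30 → Oct 31, 2339 (end of Oct, 31 days; 136 left).
−31 → Sep 30, 2339 (end of Sep, 30 days; 105 left).
−30 → Aug 31, 2339 (end of Aug, 31 days; 75 left).
−31 → Jul 31, 2339 (end of Jul, 31 days; 44 left).
−31 → Jun 30, 2339 (end of Jun, 30 days; 13 left).
−13 → Jun 17, 2339.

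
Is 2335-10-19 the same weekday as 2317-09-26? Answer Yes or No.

From Sep 26, 2317 to Oct 19, 2335 is 6597 days.
6597 mod 7 = 3, so they are different weekdays.
(Sep 26, 2317 is a Wednesday; Oct 19, 2335 is a Saturday.)

No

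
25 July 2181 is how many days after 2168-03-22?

4873

Mar 22, 2168 → Mar 22, 2169: 365 days.
Mar 22, 2169 → Mar 22, 2170: 365 days.
Mar 22, 2170 → Mar 22, 2171: 365 days.
Mar 22, 2171 → Mar 22, 2172: 366 days (Feb 29, 2172 is in that span).
Mar 22, 2172 → Mar 22, 2173: 365 days.
Mar 22, 2173 → Mar 22, 2174: 365 days.
Mar 22, 2174 → Mar 22, 2175: 365 days.
Mar 22, 2175 → Mar 22, 2176: 366 days (Feb 29, 2176 is in that span).
Mar 22, 2176 → Mar 22, 2177: 365 days.
Mar 22, 2177 → Mar 22, 2178: 365 days.
Mar 22, 2178 → Mar 22, 2179: 365 days.
Mar 22, 2179 → Mar 22, 2180: 366 days (Feb 29, 2180 is in that span).
Mar 22, 2180 → Mar 22, 2181: 365 days.
Mar 22, 2181 → Apr 22, 2181: 31 days (March has 31).
Apr 22, 2181 → May 22, 2181: 30 days (April has 30).
May 22, 2181 → Jun 22, 2181: 31 days (May has 31).
Jun 22, 2181 → Jul 22, 2181: 30 days (June has 30).
Jul 22, 2181 → Jul 25, 2181: 3 days.
Total: 4873 days.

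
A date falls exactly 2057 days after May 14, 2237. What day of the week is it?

Saturday

First find the weekday of May 14, 2237. Doomsday rule: the anchor day for the 2200s is Friday. For year 37: 37÷12 = 3 r 1, and 1÷4 = 0, so 3+1+0 = 4.
Friday + 4 ≡ Tuesday — that's 2237's doomsday.
In May the doomsday date is May 9.
May 14 is 5 days after May 9; 5 mod 7 = 5, so Tuesday + 5 = Sunday.
2057 mod 7 = 6, so 2057 days after a Sunday is Sunday + 6 = Saturday.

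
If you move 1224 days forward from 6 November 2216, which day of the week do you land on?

Nov 6, 2216 is a Wednesday.
1224 mod 7 = 6, so 1224 days after a Wednesday is Wednesday + 6 = Tuesday.

Tuesday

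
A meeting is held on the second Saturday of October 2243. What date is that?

October 1, 2243 is a Sunday.
The first Saturday is therefore October 7 (6 days later).
The second Saturday is 7 + 1×7 = October 14.

October 14, 2243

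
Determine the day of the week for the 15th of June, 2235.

Monday

Doomsday rule: the anchor day for the 2200s is Friday. For year 35: 35÷12 = 2 r 11, and 11÷4 = 2, so 2+11+2 = 15.
Friday + 15 ≡ Saturday — that's 2235's doomsday.
In June the doomsday date is Jun 6.
Jun 15 is 9 days after Jun 6; 9 mod 7 = 2, so Saturday + 2 = Monday.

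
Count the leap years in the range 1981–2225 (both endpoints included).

59

Multiples of 4 in [1981,2225]: 61.
Of those, multiples of 100: 3 (not leap unless ÷400).
Multiples of 400: 1.
Leap years = 61 − 3 + 1 = 59.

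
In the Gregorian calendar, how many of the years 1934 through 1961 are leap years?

7

Multiples of 4 in [1934,1961]: 7.
Of those, multiples of 100: 0 (not leap unless ÷400).
Multiples of 400: 0.
Leap years = 7 − 0 + 0 = 7.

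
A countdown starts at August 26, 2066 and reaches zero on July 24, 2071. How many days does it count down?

Aug 26, 2066 → Aug 26, 2067: 365 days.
Aug 26, 2067 → Aug 26, 2068: 366 days (Feb 29, 2068 is in that span).
Aug 26, 2068 → Aug 26, 2069: 365 days.
Aug 26, 2069 → Aug 26, 2070: 365 days.
Aug 26, 2070 → Sep 26, 2070: 31 days (August has 31).
Sep 26, 2070 → Oct 26, 2070: 30 days (September has 30).
Oct 26, 2070 → Nov 26, 2070: 31 days (October has 31).
Nov 26, 2070 → Dec 26, 2070: 30 days (November has 30).
Dec 26, 2070 → Jan 26, 2071: 31 days (December has 31).
Jan 26, 2071 → Feb 26, 2071: 31 days (January has 31).
Feb 26, 2071 → Mar 26, 2071: 28 days (February has 28).
Mar 26, 2071 → Apr 26, 2071: 31 days (March has 31).
Apr 26, 2071 → May 26, 2071: 30 days (April has 30).
May 26, 2071 → Jun 26, 2071: 31 days (May has 31).
Jun 26, 2071 → Jul 24, 2071: 28 days.
Total: 1793 days.

1793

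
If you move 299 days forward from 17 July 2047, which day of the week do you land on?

Monday

Jul 17, 2047 is a Wednesday.
299 mod 7 = 5, so 299 days after a Wednesday is Wednesday + 5 = Monday.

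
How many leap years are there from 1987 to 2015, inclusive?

7

Multiples of 4 in [1987,2015]: 7.
Of those, multiples of 100: 1 (not leap unless ÷400).
Multiples of 400: 1.
Leap years = 7 − 1 + 1 = 7.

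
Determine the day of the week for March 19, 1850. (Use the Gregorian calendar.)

Tuesday

Doomsday rule: the anchor day for the 1800s is Friday. For year 50: 50÷12 = 4 r 2, and 2÷4 = 0, so 4+2+0 = 6.
Friday + 6 ≡ Thursday — that's 1850's doomsday.
In March the doomsday date is Mar 14.
Mar 19 is 5 days after Mar 14; 5 mod 7 = 5, so Thursday + 5 = Tuesday.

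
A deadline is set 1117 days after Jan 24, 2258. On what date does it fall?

February 14, 2261

+365 (one year) → Jan 24, 2259 (752 left).
+365 (one year) → Jan 24, 2260 (387 left).
Jan has 31 days: +8 → Feb 1, 2260 (379 left).
Feb has 29 days: +29 → Mar 1, 2260 (350 left).
Mar has 31 days: +31 → Apr 1, 2260 (319 left).
Apr has 30 days: +30 → May 1, 2260 (289 left).
May has 31 days: +31 → Jun 1, 2260 (258 left).
Jun has 30 days: +30 → Jul 1, 2260 (228 left).
Jul has 31 days: +31 → Aug 1, 2260 (197 left).
Aug has 31 days: +31 → Sep 1, 2260 (166 left).
Sep has 30 days: +30 → Oct 1, 2260 (136 left).
Oct has 31 days: +31 → Nov 1, 2260 (105 left).
Nov has 30 days: +30 → Dec 1, 2260 (75 left).
Dec has 31 days: +31 → Jan 1, 2261 (44 left).
Jan has 31 days: +31 → Feb 1, 2261 (13 left).
+13 → Feb 14, 2261.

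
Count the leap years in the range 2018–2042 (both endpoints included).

Multiples of 4 in [2018,2042]: 6.
Of those, multiples of 100: 0 (not leap unless ÷400).
Multiples of 400: 0.
Leap years = 6 − 0 + 0 = 6.

6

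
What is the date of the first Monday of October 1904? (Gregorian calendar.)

October 1, 1904 is a Saturday.
The first Monday is therefore October 3 (2 days later).

October 3, 1904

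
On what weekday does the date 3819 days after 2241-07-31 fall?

Jul 31, 2241 is a Saturday.
3819 mod 7 = 4, so 3819 days after a Saturday is Saturday + 4 = Wednesday.

Wednesday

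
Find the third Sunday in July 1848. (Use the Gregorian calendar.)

July 16, 1848

July 1, 1848 is a Saturday.
The first Sunday is therefore July 2 (1 days later).
The third Sunday is 2 + 2×7 = July 16.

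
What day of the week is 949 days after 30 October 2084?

Friday

First find the weekday of Oct 30, 2084. Doomsday rule: the anchor day for the 2000s is Tuesday. For year 84: 84÷12 = 7 r 0, and 0÷4 = 0, so 7+0+0 = 7.
Tuesday + 7 ≡ Tuesday — that's 2084's doomsday.
In October the doomsday date is Oct 10.
Oct 30 is 20 days after Oct 10; 20 mod 7 = 6, so Tuesday + 6 = Monday.
949 mod 7 = 4, so 949 days after a Monday is Monday + 4 = Friday.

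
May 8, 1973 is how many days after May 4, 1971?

May 4, 1971 → May 4, 1972: 366 days (Feb 29, 1972 is in that span).
May 4, 1972 → Jun 4, 1972: 31 days (May has 31).
Jun 4, 1972 → Jul 4, 1972: 30 days (June has 30).
Jul 4, 1972 → Aug 4, 1972: 31 days (July has 31).
Aug 4, 1972 → Sep 4, 1972: 31 days (August has 31).
Sep 4, 1972 → Oct 4, 1972: 30 days (September has 30).
Oct 4, 1972 → Nov 4, 1972: 31 days (October has 31).
Nov 4, 1972 → Dec 4, 1972: 30 days (November has 30).
Dec 4, 1972 → Jan 4, 1973: 31 days (December has 31).
Jan 4, 1973 → Feb 4, 1973: 31 days (January has 31).
Feb 4, 1973 → Mar 4, 1973: 28 days (February has 28).
Mar 4, 1973 → Apr 4, 1973: 31 days (March has 31).
Apr 4, 1973 → May 4, 1973: 30 days (April has 30).
May 4, 1973 → May 8, 1973: 4 days.
Total: 735 days.

735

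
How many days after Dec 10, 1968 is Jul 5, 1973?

1668

Dec 10, 1968 → Dec 10, 1969: 365 days.
Dec 10, 1969 → Dec 10, 1970: 365 days.
Dec 10, 1970 → Dec 10, 1971: 365 days.
Dec 10, 1971 → Dec 10, 1972: 366 days (Feb 29, 1972 is in that span).
Dec 10, 1972 → Jan 10, 1973: 31 days (December has 31).
Jan 10, 1973 → Feb 10, 1973: 31 days (January has 31).
Feb 10, 1973 → Mar 10, 1973: 28 days (February has 28).
Mar 10, 1973 → Apr 10, 1973: 31 days (March has 31).
Apr 10, 1973 → May 10, 1973: 30 days (April has 30).
May 10, 1973 → Jun 10, 1973: 31 days (May has 31).
Jun 10, 1973 → Jul 5, 1973: 25 days.
Total: 1668 days.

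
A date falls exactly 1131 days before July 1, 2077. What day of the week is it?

Jul 1, 2077 is a Thursday.
1131 mod 7 = 4, so 1131 days before a Thursday is Thursday − 4 = Sunday.

Sunday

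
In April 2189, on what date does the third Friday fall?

April 1, 2189 is a Wednesday.
The first Friday is therefore April 3 (2 days later).
The third Friday is 3 + 2×7 = April 17.

April 17, 2189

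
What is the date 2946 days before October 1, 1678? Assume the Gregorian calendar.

September 7, 1670

−365 (one year) → Oct 1, 1677 (2581 left).
−365 (one year) → Oct 1, 1676 (2216 left).
−366 (one year; includes Feb 29, 1676) → Oct 1, 1675 (1850 left).
−365 (one year) → Oct 1, 1674 (1485 left).
−365 (one year) → Oct 1, 1673 (1120 left).
−365 (one year) → Oct 1, 1672 (755 left).
−366 (one year; includes Feb 29, 1672) → Oct 1, 1671 (389 left).
−1 → Sep 30, 1671 (end of Sep, 30 days; 388 left).
−30 → Aug 31, 1671 (end of Aug, 31 days; 358 left).
−31 → Jul 31, 1671 (end of Jul, 31 days; 327 left).
−31 → Jun 30, 1671 (end of Jun, 30 days; 296 left).
−30 → May 31, 1671 (end of May, 31 days; 266 left).
−31 → Apr 30, 1671 (end of Apr, 30 days; 235 left).
−30 → Mar 31, 1671 (end of Mar, 31 days; 205 left).
−31 → Feb 28, 1671 (end of Feb, 28 days; 174 left).
−28 → Jan 31, 1671 (end of Jan, 31 days; 146 left).
−31 → Dec 31, 1670 (end of Dec, 31 days; 115 left).
−31 → Nov 30, 1670 (end of Nov, 30 days; 84 left).
−30 → Oct 31, 1670 (end of Oct, 31 days; 54 left).
−31 → Sep 30, 1670 (end of Sep, 30 days; 23 left).
−23 → Sep 7, 1670.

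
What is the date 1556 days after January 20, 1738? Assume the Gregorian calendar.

April 25, 1742

+365 (one year) → Jan 20, 1739 (1191 left).
+365 (one year) → Jan 20, 1740 (826 left).
+366 (one year; includes Feb 29, 1740) → Jan 20, 1741 (460 left).
+365 (one year) → Jan 20, 1742 (95 left).
Jan has 31 days: +12 → Feb 1, 1742 (83 left).
Feb has 28 days: +28 → Mar 1, 1742 (55 left).
Mar has 31 days: +31 → Apr 1, 1742 (24 left).
+24 → Apr 25, 1742.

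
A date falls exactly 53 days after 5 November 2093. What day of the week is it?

Monday

Nov 5, 2093 is a Thursday.
53 mod 7 = 4, so 53 days after a Thursday is Thursday + 4 = Monday.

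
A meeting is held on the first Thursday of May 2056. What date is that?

May 4, 2056

May 1, 2056 is a Monday.
The first Thursday is therefore May 4 (3 days later).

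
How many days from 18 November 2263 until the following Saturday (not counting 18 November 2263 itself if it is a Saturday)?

3

Nov 18, 2263 is a Wednesday.
From Wednesday to the next Saturday is 3 days.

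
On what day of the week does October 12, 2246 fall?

Monday

Doomsday rule: the anchor day for the 2200s is Friday. For year 46: 46÷12 = 3 r 10, and 10÷4 = 2, so 3+10+2 = 15.
Friday + 15 ≡ Saturday — that's 2246's doomsday.
In October the doomsday date is Oct 10.
Oct 12 is 2 days after Oct 10; 2 mod 7 = 2, so Saturday + 2 = Monday.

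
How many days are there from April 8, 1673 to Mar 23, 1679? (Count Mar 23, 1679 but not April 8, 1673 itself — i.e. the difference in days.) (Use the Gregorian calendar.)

2175

Apr 8, 1673 → Apr 8, 1674: 365 days.
Apr 8, 1674 → Apr 8, 1675: 365 days.
Apr 8, 1675 → Apr 8, 1676: 366 days (Feb 29, 1676 is in that span).
Apr 8, 1676 → Apr 8, 1677: 365 days.
Apr 8, 1677 → Apr 8, 1678: 365 days.
Apr 8, 1678 → May 8, 1678: 30 days (April has 30).
May 8, 1678 → Jun 8, 1678: 31 days (May has 31).
Jun 8, 1678 → Jul 8, 1678: 30 days (June has 30).
Jul 8, 1678 → Aug 8, 1678: 31 days (July has 31).
Aug 8, 1678 → Sep 8, 1678: 31 days (August has 31).
Sep 8, 1678 → Oct 8, 1678: 30 days (September has 30).
Oct 8, 1678 → Nov 8, 1678: 31 days (October has 31).
Nov 8, 1678 → Dec 8, 1678: 30 days (November has 30).
Dec 8, 1678 → Jan 8, 1679: 31 days (December has 31).
Jan 8, 1679 → Feb 8, 1679: 31 days (January has 31).
Feb 8, 1679 → Mar 8, 1679: 28 days (February has 28).
Mar 8, 1679 → Mar 23, 1679: 15 days.
Total: 2175 days.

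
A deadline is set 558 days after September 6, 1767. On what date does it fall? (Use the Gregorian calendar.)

+366 (one year; includes Feb 29, 1768) → Sep 6, 1768 (192 left).
Sep has 30 days: +25 → Oct 1, 1768 (167 left).
Oct has 31 days: +31 → Nov 1, 1768 (136 left).
Nov has 30 days: +30 → Dec 1, 1768 (106 left).
Dec has 31 days: +31 → Jan 1, 1769 (75 left).
Jan has 31 days: +31 → Feb 1, 1769 (44 left).
Feb has 28 days: +28 → Mar 1, 1769 (16 left).
+16 → Mar 17, 1769.

March 17, 1769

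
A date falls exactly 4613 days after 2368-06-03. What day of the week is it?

Monday

Jun 3, 2368 is a Monday.
4613 mod 7 = 0, so 4613 days after a Monday is Monday + 0 = Monday.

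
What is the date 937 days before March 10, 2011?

−365 (one year) → Mar 10, 2010 (572 left).
−365 (one year) → Mar 10, 2009 (207 left).
−10 → Feb 28, 2009 (end of Feb, 28 days; 197 left).
−28 → Jan 31, 2009 (end of Jan, 31 days; 169 left).
−31 → Dec 31, 2008 (end of Dec, 31 days; 138 left).
−31 → Nov 30, 2008 (end of Nov, 30 days; 107 left).
−30 → Oct 31, 2008 (end of Oct, 31 days; 77 left).
−31 → Sep 30, 2008 (end of Sep, 30 days; 46 left).
−30 → Aug 31, 2008 (end of Aug, 31 days; 16 left).
−16 → Aug 15, 2008.

August 15, 2008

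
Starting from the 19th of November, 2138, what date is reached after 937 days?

+365 (one year) → Nov 19, 2139 (572 left).
+366 (one year; includes Feb 29, 2140) → Nov 19, 2140 (206 left).
Nov has 30 days: +12 → Dec 1, 2140 (194 left).
Dec has 31 days: +31 → Jan 1, 2141 (163 left).
Jan has 31 days: +31 → Feb 1, 2141 (132 left).
Feb has 28 days: +28 → Mar 1, 2141 (104 left).
Mar has 31 days: +31 → Apr 1, 2141 (73 left).
Apr has 30 days: +30 → May 1, 2141 (43 left).
May has 31 days: +31 → Jun 1, 2141 (12 left).
+12 → Jun 13, 2141.

June 13, 2141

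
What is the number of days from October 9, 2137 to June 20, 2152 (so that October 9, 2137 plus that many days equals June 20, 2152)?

5368

Oct 9, 2137 → Oct 9, 2138: 365 days.
Oct 9, 2138 → Oct 9, 2139: 365 days.
Oct 9, 2139 → Oct 9, 2140: 366 days (Feb 29, 2140 is in that span).
Oct 9, 2140 → Oct 9, 2141: 365 days.
Oct 9, 2141 → Oct 9, 2142: 365 days.
Oct 9, 2142 → Oct 9, 2143: 365 days.
Oct 9, 2143 → Oct 9, 2144: 366 days (Feb 29, 2144 is in that span).
Oct 9, 2144 → Oct 9, 2145: 365 days.
Oct 9, 2145 → Oct 9, 2146: 365 days.
Oct 9, 2146 → Oct 9, 2147: 365 days.
Oct 9, 2147 → Oct 9, 2148: 366 days (Feb 29, 2148 is in that span).
Oct 9, 2148 → Oct 9, 2149: 365 days.
Oct 9, 2149 → Oct 9, 2150: 365 days.
Oct 9, 2150 → Oct 9, 2151: 365 days.
Oct 9, 2151 → Nov 9, 2151: 31 days (October has 31).
Nov 9, 2151 → Dec 9, 2151: 30 days (November has 30).
Dec 9, 2151 → Jan 9, 2152: 31 days (December has 31).
Jan 9, 2152 → Feb 9, 2152: 31 days (January has 31).
Feb 9, 2152 → Mar 9, 2152: 29 days (February has 29).
Mar 9, 2152 → Apr 9, 2152: 31 days (March has 31).
Apr 9, 2152 → May 9, 2152: 30 days (April has 30).
May 9, 2152 → Jun 9, 2152: 31 days (May has 31).
Jun 9, 2152 → Jun 20, 2152: 11 days.
Total: 5368 days.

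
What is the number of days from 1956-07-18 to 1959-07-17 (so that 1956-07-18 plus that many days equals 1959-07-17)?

1094

Jul 18, 1956 → Jul 18, 1957: 365 days.
Jul 18, 1957 → Jul 18, 1958: 365 days.
Jul 18, 1958 → Aug 18, 1958: 31 days (July has 31).
Aug 18, 1958 → Sep 18, 1958: 31 days (August has 31).
Sep 18, 1958 → Oct 18, 1958: 30 days (September has 30).
Oct 18, 1958 → Nov 18, 1958: 31 days (October has 31).
Nov 18, 1958 → Dec 18, 1958: 30 days (November has 30).
Dec 18, 1958 → Jan 18, 1959: 31 days (December has 31).
Jan 18, 1959 → Feb 18, 1959: 31 days (January has 31).
Feb 18, 1959 → Mar 18, 1959: 28 days (February has 28).
Mar 18, 1959 → Apr 18, 1959: 31 days (March has 31).
Apr 18, 1959 → May 18, 1959: 30 days (April has 30).
May 18, 1959 → Jun 18, 1959: 31 days (May has 31).
Jun 18, 1959 → Jul 17, 1959: 29 days.
Total: 1094 days.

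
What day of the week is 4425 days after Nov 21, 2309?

First find the weekday of Nov 21, 2309. Doomsday rule: the anchor day for the 2300s is Wednesday. For year 09: 9÷12 = 0 r 9, and 9÷4 = 2, so 0+9+2 = 11.
Wednesday + 11 ≡ Sunday — that's 2309's doomsday.
In November the doomsday date is Nov 7.
Nov 21 is 14 days after Nov 7; 14 mod 7 = 0, so Sunday + 0 = Sunday.
4425 mod 7 = 1, so 4425 days after a Sunday is Sunday + 1 = Monday.

Monday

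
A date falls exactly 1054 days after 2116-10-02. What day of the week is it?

Tuesday

First find the weekday of Oct 2, 2116. Doomsday rule: the anchor day for the 2100s is Sunday. For year 16: 16÷12 = 1 r 4, and 4÷4 = 1, so 1+4+1 = 6.
Sunday + 6 ≡ Saturday — that's 2116's doomsday.
In October the doomsday date is Oct 10.
Oct 2 is 8 days before Oct 10; 8 mod 7 = 1, so Saturday − 1 = Friday.
1054 mod 7 = 4, so 1054 days after a Friday is Friday + 4 = Tuesday.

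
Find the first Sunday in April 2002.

April 7, 2002

April 1, 2002 is a Monday.
The first Sunday is therefore April 7 (6 days later).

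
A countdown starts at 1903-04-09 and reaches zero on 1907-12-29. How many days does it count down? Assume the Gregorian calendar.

1725

Apr 9, 1903 → Apr 9, 1904: 366 days (Feb 29, 1904 is in that span).
Apr 9, 1904 → Apr 9, 1905: 365 days.
Apr 9, 1905 → Apr 9, 1906: 365 days.
Apr 9, 1906 → Apr 9, 1907: 365 days.
Apr 9, 1907 → May 9, 1907: 30 days (April has 30).
May 9, 1907 → Jun 9, 1907: 31 days (May has 31).
Jun 9, 1907 → Jul 9, 1907: 30 days (June has 30).
Jul 9, 1907 → Aug 9, 1907: 31 days (July has 31).
Aug 9, 1907 → Sep 9, 1907: 31 days (August has 31).
Sep 9, 1907 → Oct 9, 1907: 30 days (September has 30).
Oct 9, 1907 → Nov 9, 1907: 31 days (October has 31).
Nov 9, 1907 → Dec 9, 1907: 30 days (November has 30).
Dec 9, 1907 → Dec 29, 1907: 20 days.
Total: 1725 days.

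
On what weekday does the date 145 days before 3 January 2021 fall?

First find the weekday of Jan 3, 2021. Doomsday rule: the anchor day for the 2000s is Tuesday. For year 21: 21÷12 = 1 r 9, and 9÷4 = 2, so 1+9+2 = 12.
Tuesday + 12 ≡ Sunday — that's 2021's doomsday.
In January the doomsday date is Jan 3 (2021 is not a leap year).
Jan 3 is the doomsday itself: Sunday.
145 mod 7 = 5, so 145 days before a Sunday is Sunday − 5 = Tuesday.

Tuesday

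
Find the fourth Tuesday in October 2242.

October 25, 2242

October 1, 2242 is a Saturday.
The first Tuesday is therefore October 4 (3 days later).
The fourth Tuesday is 4 + 3×7 = October 25.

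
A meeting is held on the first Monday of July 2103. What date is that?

July 1, 2103 is a Sunday.
The first Monday is therefore July 2 (1 days later).

July 2, 2103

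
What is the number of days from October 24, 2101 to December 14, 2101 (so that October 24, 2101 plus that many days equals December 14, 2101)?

51

Oct 24, 2101 → Nov 24, 2101: 31 days (October has 31).
Nov 24, 2101 → Dec 14, 2101: 20 days.
Total: 51 days.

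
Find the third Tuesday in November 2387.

November 1, 2387 is a Sunday.
The first Tuesday is therefore November 3 (2 days later).
The third Tuesday is 3 + 2×7 = November 17.

November 17, 2387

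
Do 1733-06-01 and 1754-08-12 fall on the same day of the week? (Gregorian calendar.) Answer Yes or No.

Yes

From Jun 1, 1733 to Aug 12, 1754 is 7742 days.
7742 mod 7 = 0, so they are the same weekday.
(Jun 1, 1733 is a Monday; Aug 12, 1754 is a Monday.)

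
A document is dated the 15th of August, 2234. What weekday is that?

Friday

Doomsday rule: the anchor day for the 2200s is Friday. For year 34: 34÷12 = 2 r 10, and 10÷4 = 2, so 2+10+2 = 14.
Friday + 14 ≡ Friday — that's 2234's doomsday.
In August the doomsday date is Aug 8.
Aug 15 is 7 days after Aug 8; 7 mod 7 = 0, so Friday + 0 = Friday.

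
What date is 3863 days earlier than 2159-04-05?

September 6, 2148

−365 (one year) → Apr 5, 2158 (3498 left).
−365 (one year) → Apr 5, 2157 (3133 left).
−365 (one year) → Apr 5, 2156 (2768 left).
−366 (one year; includes Feb 29, 2156) → Apr 5, 2155 (2402 left).
−365 (one year) → Apr 5, 2154 (2037 left).
−365 (one year) → Apr 5, 2153 (1672 left).
−365 (one year) → Apr 5, 2152 (1307 left).
−366 (one year; includes Feb 29, 2152) → Apr 5, 2151 (941 left).
−365 (one year) → Apr 5, 2150 (576 left).
−365 (one year) → Apr 5, 2149 (211 left).
−5 → Mar 31, 2149 (end of Mar, 31 days; 206 left).
−31 → Feb 28, 2149 (end of Feb, 28 days; 175 left).
−28 → Jan 31, 2149 (end of Jan, 31 days; 147 left).
−31 → Dec 31, 2148 (end of Dec, 31 days; 116 left).
−31 → Nov 30, 2148 (end of Nov, 30 days; 85 left).
−30 → Oct 31, 2148 (end of Oct, 31 days; 55 left).
−31 → Sep 30, 2148 (end of Sep, 30 days; 24 left).
−24 → Sep 6, 2148.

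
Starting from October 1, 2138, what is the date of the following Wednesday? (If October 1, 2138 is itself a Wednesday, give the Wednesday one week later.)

Oct 1, 2138 is a Wednesday.
From Wednesday to the next Wednesday is 7 days.
Oct 1, 2138 + 7 = Oct 8, 2138.

October 8, 2138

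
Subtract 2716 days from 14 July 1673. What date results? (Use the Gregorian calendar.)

−365 (one year) → Jul 14, 1672 (2351 left).
−366 (one year; includes Feb 29, 1672) → Jul 14, 1671 (1985 left).
−365 (one year) → Jul 14, 1670 (1620 left).
−365 (one year) → Jul 14, 1669 (1255 left).
−365 (one year) → Jul 14, 1668 (890 left).
−366 (one year; includes Feb 29, 1668) → Jul 14, 1667 (524 left).
−365 (one year) → Jul 14, 1666 (159 left).
−14 → Jun 30, 1666 (end of Jun, 30 days; 145 left).
−30 → May 31, 1666 (end of May, 31 days; 115 left).
−31 → Apr 30, 1666 (end of Apr, 30 days; 84 left).
−30 → Mar 31, 1666 (end of Mar, 31 days; 54 left).
−31 → Feb 28, 1666 (end of Feb, 28 days; 23 left).
−23 → Feb 5, 1666.

February 5, 1666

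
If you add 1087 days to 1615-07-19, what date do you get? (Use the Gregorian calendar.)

+366 (one year; includes Feb 29, 1616) → Jul 19, 1616 (721 left).
+365 (one year) → Jul 19, 1617 (356 left).
Jul has 31 days: +13 → Aug 1, 1617 (343 left).
Aug has 31 days: +31 → Sep 1, 1617 (312 left).
Sep has 30 days: +30 → Oct 1, 1617 (282 left).
Oct has 31 days: +31 → Nov 1, 1617 (251 left).
Nov has 30 days: +30 → Dec 1, 1617 (221 left).
Dec has 31 days: +31 → Jan 1, 1618 (190 left).
Jan has 31 days: +31 → Feb 1, 1618 (159 left).
Feb has 28 days: +28 → Mar 1, 1618 (131 left).
Mar has 31 days: +31 → Apr 1, 1618 (100 left).
Apr has 30 days: +30 → May 1, 1618 (70 left).
May has 31 days: +31 → Jun 1, 1618 (39 left).
Jun has 30 days: +30 → Jul 1, 1618 (9 left).
+9 → Jul 10, 1618.

July 10, 1618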